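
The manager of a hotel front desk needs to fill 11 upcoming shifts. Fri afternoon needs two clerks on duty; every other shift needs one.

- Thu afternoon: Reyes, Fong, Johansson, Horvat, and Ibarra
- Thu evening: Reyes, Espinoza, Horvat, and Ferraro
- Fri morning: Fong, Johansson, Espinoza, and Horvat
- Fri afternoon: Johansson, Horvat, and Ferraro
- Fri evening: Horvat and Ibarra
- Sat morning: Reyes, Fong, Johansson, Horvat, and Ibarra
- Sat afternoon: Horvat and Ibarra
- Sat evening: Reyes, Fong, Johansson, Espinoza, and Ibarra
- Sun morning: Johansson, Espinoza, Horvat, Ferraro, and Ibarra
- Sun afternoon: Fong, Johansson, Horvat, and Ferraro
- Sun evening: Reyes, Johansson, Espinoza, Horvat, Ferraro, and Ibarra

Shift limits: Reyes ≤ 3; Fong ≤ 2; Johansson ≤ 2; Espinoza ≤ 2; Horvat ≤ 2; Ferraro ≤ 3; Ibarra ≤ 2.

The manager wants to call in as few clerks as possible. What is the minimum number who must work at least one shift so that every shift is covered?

12 slots to fill and no one can take more than 3, so at least ⌈12/3⌉ = 4 clerks are needed.
Any 4 clerks together have capacity at most 3+3+2+2 = 10 < 12 slots, so 4 can never suffice.
Reyes, Fong, Johansson, Horvat, and Ferraro alone can cover everything: Thu afternoon→Reyes, Thu evening→Reyes, Fri morning→Fong, Fri afternoon→Johansson+Ferraro, Fri evening→Horvat, Sat morning→Fong, Sat afternoon→Horvat, Sat evening→Reyes, Sun morning→Johansson, Sun afternoon→Ferraro, Sun evening→Ferraro.

5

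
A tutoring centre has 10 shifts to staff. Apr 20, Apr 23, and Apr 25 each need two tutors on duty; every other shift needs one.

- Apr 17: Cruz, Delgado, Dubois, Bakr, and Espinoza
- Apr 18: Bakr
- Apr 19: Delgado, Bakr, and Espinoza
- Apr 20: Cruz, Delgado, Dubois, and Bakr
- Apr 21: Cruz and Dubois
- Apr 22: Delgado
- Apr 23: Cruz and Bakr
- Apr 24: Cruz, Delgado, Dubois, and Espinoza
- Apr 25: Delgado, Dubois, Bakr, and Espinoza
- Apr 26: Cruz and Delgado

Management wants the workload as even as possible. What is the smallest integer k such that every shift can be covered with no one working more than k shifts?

3

With 5 tutors and 13 worker-slots to fill, someone must work at least ⌈13/5⌉ = 3 shifts, so k ≥ 3.
k = 3 works: Apr 17→Dubois, Apr 18→Bakr, Apr 19→Delgado, Apr 20→Dubois+Bakr, Apr 21→Cruz, Apr 22→Delgado, Apr 23→Cruz+Bakr, Apr 24→Delgado, Apr 25→Dubois+Espinoza, Apr 26→Cruz.
Loads: Cruz 3, Delgado 3, Dubois 3, Bakr 3, Espinoza 1 — all ≤ 3.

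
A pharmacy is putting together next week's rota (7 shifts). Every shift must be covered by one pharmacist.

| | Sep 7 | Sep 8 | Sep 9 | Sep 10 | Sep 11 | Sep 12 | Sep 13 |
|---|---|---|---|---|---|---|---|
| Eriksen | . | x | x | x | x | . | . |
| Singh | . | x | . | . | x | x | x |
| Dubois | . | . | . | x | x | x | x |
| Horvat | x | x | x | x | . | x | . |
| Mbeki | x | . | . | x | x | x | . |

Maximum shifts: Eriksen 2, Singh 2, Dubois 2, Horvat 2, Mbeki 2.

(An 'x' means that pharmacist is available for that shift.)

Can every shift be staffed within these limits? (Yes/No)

Yes

One valid schedule: Sep 7→Horvat, Sep 8→Eriksen, Sep 9→Eriksen, Sep 10→Dubois, Sep 11→Singh, Sep 12→Dubois, Sep 13→Singh.
Loads: Eriksen 2/2, Singh 2/2, Dubois 2/2, Horvat 1/2, Mbeki 0/2 — all within limits.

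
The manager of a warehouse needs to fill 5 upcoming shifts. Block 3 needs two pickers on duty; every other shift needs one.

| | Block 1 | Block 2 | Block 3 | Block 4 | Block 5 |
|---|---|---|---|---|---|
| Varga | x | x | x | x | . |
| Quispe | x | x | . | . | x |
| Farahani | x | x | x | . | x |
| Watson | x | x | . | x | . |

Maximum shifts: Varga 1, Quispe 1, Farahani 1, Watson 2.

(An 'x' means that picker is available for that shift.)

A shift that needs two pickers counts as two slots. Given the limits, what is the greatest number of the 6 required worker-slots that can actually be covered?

Total capacity across all pickers is 1+1+1+2 = 5, and 6 slots are needed, so at most 5 can be filled.
An assignment achieving 5: Block 1→Watson, Block 3→Varga+Farahani, Block 4→Watson, Block 5→Quispe.
Loads: Varga 1/1, Quispe 1/1, Farahani 1/1, Watson 2/2.

5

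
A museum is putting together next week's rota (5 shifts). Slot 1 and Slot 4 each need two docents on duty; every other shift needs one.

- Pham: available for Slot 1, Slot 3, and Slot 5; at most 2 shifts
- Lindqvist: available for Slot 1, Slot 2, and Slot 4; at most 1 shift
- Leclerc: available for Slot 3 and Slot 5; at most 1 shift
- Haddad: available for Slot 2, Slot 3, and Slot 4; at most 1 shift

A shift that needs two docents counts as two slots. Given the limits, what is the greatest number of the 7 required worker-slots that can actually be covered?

Total capacity across all docents is 2+1+1+1 = 5, and 7 slots are needed, so at most 5 can be filled.
An assignment achieving 5: Slot 1→Pham+Lindqvist, Slot 2→Haddad, Slot 3→Leclerc, Slot 5→Pham.
Loads: Pham 2/2, Lindqvist 1/1, Leclerc 1/1, Haddad 1/1.

5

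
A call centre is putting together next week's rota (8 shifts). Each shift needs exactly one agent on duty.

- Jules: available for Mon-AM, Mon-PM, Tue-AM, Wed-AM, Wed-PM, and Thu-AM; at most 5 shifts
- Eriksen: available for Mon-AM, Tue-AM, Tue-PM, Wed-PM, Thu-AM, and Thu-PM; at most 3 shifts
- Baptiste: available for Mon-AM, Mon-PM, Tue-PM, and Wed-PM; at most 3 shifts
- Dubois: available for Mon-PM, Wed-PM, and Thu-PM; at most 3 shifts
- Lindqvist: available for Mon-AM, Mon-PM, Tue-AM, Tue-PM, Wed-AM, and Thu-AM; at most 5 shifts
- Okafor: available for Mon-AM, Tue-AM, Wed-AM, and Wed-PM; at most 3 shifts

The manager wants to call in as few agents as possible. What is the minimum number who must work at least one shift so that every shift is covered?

8 slots to fill and no one can take more than 5, so at least ⌈8/5⌉ = 2 agents are needed.
Jules and Eriksen alone can cover everything: Mon-AM→Jules, Mon-PM→Jules, Tue-AM→Jules, Tue-PM→Eriksen, Wed-AM→Jules, Wed-PM→Jules, Thu-AM→Eriksen, Thu-PM→Eriksen.

2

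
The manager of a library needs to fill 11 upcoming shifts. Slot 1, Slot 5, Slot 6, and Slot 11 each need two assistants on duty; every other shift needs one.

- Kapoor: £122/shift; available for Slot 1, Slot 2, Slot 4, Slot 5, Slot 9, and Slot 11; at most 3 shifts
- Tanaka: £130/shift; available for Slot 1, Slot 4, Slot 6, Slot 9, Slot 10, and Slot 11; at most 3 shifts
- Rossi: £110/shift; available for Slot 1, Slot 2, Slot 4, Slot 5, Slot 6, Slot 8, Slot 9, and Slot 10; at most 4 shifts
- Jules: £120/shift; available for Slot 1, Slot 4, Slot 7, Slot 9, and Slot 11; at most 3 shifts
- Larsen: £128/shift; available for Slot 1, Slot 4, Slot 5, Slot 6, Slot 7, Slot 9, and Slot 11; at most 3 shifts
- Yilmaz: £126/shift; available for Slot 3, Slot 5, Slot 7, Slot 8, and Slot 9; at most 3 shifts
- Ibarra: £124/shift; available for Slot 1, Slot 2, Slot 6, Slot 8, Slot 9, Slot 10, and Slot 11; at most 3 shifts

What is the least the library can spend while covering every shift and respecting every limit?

£1790

Slot 3 can only be covered by Yilmaz, so that assignment is forced.
Picking the cheapest available assistant for each shift independently would cost £1734, but that ignores the shift limits.
An optimal schedule: Slot 1→Kapoor+Ibarra, Slot 2→Rossi, Slot 3→Yilmaz, Slot 4→Jules, Slot 5→Kapoor+Yilmaz, Slot 6→Rossi+Ibarra, Slot 7→Jules, Slot 8→Rossi, Slot 9→Jules, Slot 10→Rossi, Slot 11→Kapoor+Ibarra.
Total: 122 + 124 + 110 + 126 + 120 + 122 + 126 + 110 + 124 + 120 + 110 + 120 + 110 + 122 + 124 = £1790.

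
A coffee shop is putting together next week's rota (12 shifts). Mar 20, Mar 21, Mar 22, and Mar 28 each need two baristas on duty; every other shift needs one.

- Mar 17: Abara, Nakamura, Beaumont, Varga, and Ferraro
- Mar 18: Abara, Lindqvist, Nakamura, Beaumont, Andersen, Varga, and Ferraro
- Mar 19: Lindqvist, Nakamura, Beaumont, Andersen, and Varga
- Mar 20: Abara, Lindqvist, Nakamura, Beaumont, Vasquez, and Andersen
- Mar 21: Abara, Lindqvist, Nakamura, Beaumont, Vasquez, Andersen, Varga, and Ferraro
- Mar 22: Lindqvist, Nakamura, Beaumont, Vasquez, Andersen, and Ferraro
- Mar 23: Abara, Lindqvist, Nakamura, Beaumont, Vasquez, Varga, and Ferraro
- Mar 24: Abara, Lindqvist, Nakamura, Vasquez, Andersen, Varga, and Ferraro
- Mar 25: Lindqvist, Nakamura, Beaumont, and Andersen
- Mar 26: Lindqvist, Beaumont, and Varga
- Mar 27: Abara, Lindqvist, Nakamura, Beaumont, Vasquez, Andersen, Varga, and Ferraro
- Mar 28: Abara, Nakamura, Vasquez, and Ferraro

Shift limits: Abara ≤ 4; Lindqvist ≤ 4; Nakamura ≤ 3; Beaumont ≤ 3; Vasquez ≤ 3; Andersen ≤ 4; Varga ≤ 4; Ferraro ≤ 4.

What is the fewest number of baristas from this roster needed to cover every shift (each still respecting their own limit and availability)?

16 slots to fill and no one can take more than 4, so at least ⌈16/4⌉ = 4 baristas are needed.
Abara, Lindqvist, Andersen, and Ferraro alone can cover everything: Mar 17→Abara, Mar 18→Andersen, Mar 19→Lindqvist, Mar 20→Abara+Lindqvist, Mar 21→Andersen+Ferraro, Mar 22→Andersen+Ferraro, Mar 23→Abara, Mar 24→Andersen, Mar 25→Lindqvist, Mar 26→Lindqvist, Mar 27→Ferraro, Mar 28→Abara+Ferraro.

4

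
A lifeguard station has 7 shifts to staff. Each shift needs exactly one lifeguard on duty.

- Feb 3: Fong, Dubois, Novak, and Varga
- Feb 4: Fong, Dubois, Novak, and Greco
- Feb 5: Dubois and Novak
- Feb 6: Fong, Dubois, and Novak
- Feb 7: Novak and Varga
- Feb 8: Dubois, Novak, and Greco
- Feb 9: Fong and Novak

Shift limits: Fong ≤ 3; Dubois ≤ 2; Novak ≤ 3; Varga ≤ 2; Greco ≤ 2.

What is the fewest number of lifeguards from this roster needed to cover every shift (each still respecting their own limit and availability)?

3

7 slots to fill and no one can take more than 3, so at least ⌈7/3⌉ = 3 lifeguards are needed.
Fong, Dubois, and Novak alone can cover everything: Feb 3→Fong, Feb 4→Fong, Feb 5→Dubois, Feb 6→Novak, Feb 7→Novak, Feb 8→Dubois, Feb 9→Fong.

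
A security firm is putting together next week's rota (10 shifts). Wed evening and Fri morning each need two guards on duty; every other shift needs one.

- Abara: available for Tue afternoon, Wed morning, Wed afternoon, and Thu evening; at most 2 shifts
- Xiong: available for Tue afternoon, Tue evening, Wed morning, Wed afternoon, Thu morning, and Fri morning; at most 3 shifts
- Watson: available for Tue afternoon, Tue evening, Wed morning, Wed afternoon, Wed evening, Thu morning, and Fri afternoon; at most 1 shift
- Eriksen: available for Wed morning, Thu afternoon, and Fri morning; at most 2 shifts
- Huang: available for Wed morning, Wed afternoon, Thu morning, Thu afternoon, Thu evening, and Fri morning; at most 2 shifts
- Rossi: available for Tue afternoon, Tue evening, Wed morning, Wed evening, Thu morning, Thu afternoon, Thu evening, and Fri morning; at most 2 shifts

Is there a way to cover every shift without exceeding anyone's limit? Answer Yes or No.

No

Total capacity is 12 and 12 slots are needed, so capacity alone doesn't rule it out.
Shifts {Wed evening, Fri afternoon} need 3 worker-slots in total, but the guards available for any of those shifts (Watson and Rossi) can supply at most 2 among them. So no valid schedule exists.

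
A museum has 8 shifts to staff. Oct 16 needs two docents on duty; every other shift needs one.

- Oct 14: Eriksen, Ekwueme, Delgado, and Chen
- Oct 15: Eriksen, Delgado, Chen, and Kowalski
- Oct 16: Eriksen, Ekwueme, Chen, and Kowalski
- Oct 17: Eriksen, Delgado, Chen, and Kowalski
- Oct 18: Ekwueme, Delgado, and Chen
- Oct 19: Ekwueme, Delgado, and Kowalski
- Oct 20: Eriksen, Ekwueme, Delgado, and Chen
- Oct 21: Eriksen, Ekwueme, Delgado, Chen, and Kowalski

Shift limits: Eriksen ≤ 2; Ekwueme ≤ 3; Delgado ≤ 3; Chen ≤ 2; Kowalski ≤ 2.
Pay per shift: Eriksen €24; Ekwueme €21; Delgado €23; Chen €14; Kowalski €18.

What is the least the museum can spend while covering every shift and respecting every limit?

Picking the cheapest available docent for each shift independently would cost €134, but that ignores the shift limits.
An optimal schedule: Oct 14→Chen, Oct 15→Delgado, Oct 16→Kowalski+Ekwueme, Oct 17→Delgado, Oct 18→Chen, Oct 19→Kowalski, Oct 20→Ekwueme, Oct 21→Ekwueme.
Total: 14 + 23 + 18 + 21 + 23 + 14 + 18 + 21 + 21 = €173.

€173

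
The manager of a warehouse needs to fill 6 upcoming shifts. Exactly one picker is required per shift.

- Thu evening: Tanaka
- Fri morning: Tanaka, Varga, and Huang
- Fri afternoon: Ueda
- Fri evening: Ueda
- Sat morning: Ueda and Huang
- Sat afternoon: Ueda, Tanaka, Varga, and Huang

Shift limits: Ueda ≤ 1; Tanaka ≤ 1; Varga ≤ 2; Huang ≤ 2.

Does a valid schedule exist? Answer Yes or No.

No

Total capacity is 6 and 6 slots are needed, so capacity alone doesn't rule it out.
Shifts {Fri afternoon, Fri evening} need 2 worker-slots in total, but the pickers available for any of those shifts (Ueda) can supply at most 1 among them. So no valid schedule exists.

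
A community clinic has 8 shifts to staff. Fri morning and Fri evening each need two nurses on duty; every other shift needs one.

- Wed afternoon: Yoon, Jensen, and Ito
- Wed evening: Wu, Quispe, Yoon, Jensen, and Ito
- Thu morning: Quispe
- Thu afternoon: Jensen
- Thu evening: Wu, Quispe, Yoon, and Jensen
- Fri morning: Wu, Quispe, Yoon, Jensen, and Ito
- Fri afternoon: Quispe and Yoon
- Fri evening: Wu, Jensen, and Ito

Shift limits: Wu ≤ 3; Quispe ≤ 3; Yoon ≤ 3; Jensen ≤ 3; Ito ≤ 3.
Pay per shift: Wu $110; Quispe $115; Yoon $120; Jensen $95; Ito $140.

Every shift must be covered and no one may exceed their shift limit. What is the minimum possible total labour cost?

Thu morning can only be covered by Quispe, so that assignment is forced.
Thu afternoon can only be covered by Jensen, so that assignment is forced.
Picking the cheapest available nurse for each shift independently would cost $1020, but that ignores the shift limits.
An optimal schedule: Wed afternoon→Jensen, Wed evening→Wu, Thu morning→Quispe, Thu afternoon→Jensen, Thu evening→Wu, Fri morning→Quispe+Yoon, Fri afternoon→Quispe, Fri evening→Jensen+Wu.
Total: 95 + 110 + 115 + 95 + 110 + 115 + 120 + 115 + 95 + 110 = $1080.

$1080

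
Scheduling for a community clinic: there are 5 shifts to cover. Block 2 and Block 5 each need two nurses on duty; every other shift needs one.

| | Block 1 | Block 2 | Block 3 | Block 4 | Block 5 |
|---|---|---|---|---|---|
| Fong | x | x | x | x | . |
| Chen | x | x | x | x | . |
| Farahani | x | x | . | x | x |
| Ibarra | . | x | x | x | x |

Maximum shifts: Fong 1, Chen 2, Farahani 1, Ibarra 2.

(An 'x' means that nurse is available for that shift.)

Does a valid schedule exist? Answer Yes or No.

No

Shifts {Block 1, Block 2, Block 3, Block 4, Block 5} need 7 worker-slots in total, but the nurses available for any of those shifts (Fong, Chen, Farahani, and Ibarra) can supply at most 6 among them. So no valid schedule exists.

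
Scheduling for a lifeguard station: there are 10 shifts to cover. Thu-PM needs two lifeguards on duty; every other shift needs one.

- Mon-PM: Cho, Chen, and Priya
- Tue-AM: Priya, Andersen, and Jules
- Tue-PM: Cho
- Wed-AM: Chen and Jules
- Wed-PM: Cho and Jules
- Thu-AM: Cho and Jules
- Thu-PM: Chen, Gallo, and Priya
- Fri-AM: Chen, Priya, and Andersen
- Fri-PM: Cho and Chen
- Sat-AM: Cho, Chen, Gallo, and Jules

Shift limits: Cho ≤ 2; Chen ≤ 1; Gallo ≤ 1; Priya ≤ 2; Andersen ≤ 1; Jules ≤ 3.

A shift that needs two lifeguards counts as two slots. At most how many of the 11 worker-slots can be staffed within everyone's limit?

Total capacity across all lifeguards is 2+1+1+2+1+3 = 10, and 11 slots are needed, so at most 10 can be filled.
An assignment achieving 10: Mon-PM→Priya, Tue-AM→Jules, Tue-PM→Cho, Wed-AM→Chen, Wed-PM→Cho, Thu-AM→Jules, Thu-PM→Gallo+Priya, Fri-AM→Andersen, Sat-AM→Jules.
Loads: Cho 2/2, Chen 1/1, Gallo 1/1, Priya 2/2, Andersen 1/1, Jules 3/3.

10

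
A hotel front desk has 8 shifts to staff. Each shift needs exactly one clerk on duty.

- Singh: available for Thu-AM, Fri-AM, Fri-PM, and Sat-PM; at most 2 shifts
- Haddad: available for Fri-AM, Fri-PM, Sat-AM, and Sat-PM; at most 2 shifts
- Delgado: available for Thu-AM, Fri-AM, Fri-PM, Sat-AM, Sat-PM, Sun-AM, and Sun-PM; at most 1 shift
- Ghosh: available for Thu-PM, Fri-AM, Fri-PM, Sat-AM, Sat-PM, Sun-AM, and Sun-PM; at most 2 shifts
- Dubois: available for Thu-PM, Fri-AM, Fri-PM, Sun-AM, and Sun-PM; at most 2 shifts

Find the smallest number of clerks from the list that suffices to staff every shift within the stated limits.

4

8 slots to fill and no one can take more than 2, so at least ⌈8/2⌉ = 4 clerks are needed.
Singh, Haddad, Ghosh, and Dubois alone can cover everything: Thu-AM→Singh, Thu-PM→Ghosh, Fri-AM→Haddad, Fri-PM→Dubois, Sat-AM→Haddad, Sat-PM→Singh, Sun-AM→Ghosh, Sun-PM→Dubois.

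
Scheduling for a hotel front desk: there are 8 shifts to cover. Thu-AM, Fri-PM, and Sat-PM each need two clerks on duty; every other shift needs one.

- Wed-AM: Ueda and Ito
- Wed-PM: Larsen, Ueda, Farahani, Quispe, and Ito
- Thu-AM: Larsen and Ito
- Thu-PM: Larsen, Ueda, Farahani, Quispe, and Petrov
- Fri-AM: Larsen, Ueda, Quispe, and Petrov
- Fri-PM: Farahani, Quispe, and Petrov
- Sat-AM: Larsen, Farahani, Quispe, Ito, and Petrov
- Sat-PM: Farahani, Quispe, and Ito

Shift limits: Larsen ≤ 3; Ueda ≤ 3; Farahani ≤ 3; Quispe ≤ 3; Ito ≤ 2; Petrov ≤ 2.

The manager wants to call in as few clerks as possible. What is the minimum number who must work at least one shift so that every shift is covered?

4

11 slots to fill and no one can take more than 3, so at least ⌈11/3⌉ = 4 clerks are needed.
Larsen, Farahani, Quispe, and Ito alone can cover everything: Wed-AM→Ito, Wed-PM→Farahani, Thu-AM→Larsen+Ito, Thu-PM→Larsen, Fri-AM→Larsen, Fri-PM→Farahani+Quispe, Sat-AM→Quispe, Sat-PM→Farahani+Quispe.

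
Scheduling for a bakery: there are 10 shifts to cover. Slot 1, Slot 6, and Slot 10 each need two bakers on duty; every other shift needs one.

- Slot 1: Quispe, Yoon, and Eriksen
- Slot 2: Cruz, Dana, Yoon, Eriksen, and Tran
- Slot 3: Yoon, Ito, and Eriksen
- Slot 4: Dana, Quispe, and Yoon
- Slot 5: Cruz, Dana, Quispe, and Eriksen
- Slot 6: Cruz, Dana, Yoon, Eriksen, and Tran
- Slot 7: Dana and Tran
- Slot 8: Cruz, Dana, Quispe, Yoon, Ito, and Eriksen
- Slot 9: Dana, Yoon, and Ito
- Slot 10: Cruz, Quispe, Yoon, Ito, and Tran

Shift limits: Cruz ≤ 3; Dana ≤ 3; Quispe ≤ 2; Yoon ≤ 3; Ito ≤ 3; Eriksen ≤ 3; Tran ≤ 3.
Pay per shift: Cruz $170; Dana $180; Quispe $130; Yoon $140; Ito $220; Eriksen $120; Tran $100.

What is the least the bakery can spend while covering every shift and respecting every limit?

Picking the cheapest available baker for each shift independently would cost $1530, but that ignores the shift limits.
An optimal schedule: Slot 1→Eriksen+Quispe, Slot 2→Tran, Slot 3→Eriksen, Slot 4→Quispe, Slot 5→Eriksen, Slot 6→Tran+Cruz, Slot 7→Tran, Slot 8→Yoon, Slot 9→Yoon, Slot 10→Yoon+Cruz.
Total: 120 + 130 + 100 + 120 + 130 + 120 + 100 + 170 + 100 + 140 + 140 + 140 + 170 = $1680.

$1680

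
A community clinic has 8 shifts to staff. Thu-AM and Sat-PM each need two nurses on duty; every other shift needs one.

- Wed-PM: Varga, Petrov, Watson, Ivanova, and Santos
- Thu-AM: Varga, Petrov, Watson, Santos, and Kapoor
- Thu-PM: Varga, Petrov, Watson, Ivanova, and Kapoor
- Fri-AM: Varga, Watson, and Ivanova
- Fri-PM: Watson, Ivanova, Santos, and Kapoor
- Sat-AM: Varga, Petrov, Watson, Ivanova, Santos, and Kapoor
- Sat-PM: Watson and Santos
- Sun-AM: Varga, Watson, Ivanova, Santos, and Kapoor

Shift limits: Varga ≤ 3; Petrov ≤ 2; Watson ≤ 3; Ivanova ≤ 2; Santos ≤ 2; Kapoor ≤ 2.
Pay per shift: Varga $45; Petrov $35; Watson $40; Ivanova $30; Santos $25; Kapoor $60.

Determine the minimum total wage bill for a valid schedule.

$345

Sat-PM can only be covered by Watson and Santos, so that assignment is forced.
Picking the cheapest available nurse for each shift independently would cost $285, but that ignores the shift limits.
An optimal schedule: Wed-PM→Ivanova, Thu-AM→Watson+Varga, Thu-PM→Petrov, Fri-AM→Ivanova, Fri-PM→Santos, Sat-AM→Petrov, Sat-PM→Santos+Watson, Sun-AM→Watson.
Total: 30 + 40 + 45 + 35 + 30 + 25 + 35 + 25 + 40 + 40 = $345.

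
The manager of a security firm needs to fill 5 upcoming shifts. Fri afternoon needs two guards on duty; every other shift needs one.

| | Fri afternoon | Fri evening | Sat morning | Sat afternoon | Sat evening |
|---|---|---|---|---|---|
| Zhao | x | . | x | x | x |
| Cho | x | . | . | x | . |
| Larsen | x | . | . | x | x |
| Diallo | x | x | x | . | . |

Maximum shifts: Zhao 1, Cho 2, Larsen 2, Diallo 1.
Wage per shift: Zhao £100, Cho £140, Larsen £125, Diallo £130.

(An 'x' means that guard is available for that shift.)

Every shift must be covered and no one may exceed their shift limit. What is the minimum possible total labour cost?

Fri evening can only be covered by Diallo, so that assignment is forced.
Picking the cheapest available guard for each shift independently would cost £655, but that ignores the shift limits.
An optimal schedule: Fri afternoon→Cho+Larsen, Fri evening→Diallo, Sat morning→Zhao, Sat afternoon→Cho, Sat evening→Larsen.
Total: 140 + 125 + 130 + 100 + 140 + 125 = £760.

£760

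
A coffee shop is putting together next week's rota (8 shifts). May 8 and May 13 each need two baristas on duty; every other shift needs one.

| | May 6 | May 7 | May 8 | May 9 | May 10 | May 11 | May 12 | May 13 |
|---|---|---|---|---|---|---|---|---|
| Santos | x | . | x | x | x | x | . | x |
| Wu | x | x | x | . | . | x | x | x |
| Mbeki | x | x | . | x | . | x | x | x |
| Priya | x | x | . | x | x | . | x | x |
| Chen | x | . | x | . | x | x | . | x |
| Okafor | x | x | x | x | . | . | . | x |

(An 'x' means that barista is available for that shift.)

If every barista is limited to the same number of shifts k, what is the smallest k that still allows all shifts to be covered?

2

With 6 baristas and 10 worker-slots to fill, someone must work at least ⌈10/6⌉ = 2 shifts, so k ≥ 2.
k = 2 works: May 6→Mbeki, May 7→Wu, May 8→Chen+Okafor, May 9→Santos, May 10→Santos, May 11→Mbeki, May 12→Wu, May 13→Priya+Chen.
Loads: Santos 2, Wu 2, Mbeki 2, Priya 1, Chen 2, Okafor 1 — all ≤ 2.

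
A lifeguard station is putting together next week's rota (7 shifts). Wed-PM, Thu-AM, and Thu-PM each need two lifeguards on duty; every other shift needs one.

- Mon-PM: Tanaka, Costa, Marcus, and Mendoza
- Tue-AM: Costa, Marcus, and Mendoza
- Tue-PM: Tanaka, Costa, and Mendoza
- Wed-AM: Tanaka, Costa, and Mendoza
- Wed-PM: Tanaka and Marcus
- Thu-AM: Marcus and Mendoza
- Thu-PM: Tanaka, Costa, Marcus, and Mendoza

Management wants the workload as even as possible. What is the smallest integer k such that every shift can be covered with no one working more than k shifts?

3

With 4 lifeguards and 10 worker-slots to fill, someone must work at least ⌈10/4⌉ = 3 shifts, so k ≥ 3.
k = 3 works: Mon-PM→Costa, Tue-AM→Costa, Tue-PM→Tanaka, Wed-AM→Tanaka, Wed-PM→Tanaka+Marcus, Thu-AM→Marcus+Mendoza, Thu-PM→Costa+Marcus.
Loads: Tanaka 3, Costa 3, Marcus 3, Mendoza 1 — all ≤ 3.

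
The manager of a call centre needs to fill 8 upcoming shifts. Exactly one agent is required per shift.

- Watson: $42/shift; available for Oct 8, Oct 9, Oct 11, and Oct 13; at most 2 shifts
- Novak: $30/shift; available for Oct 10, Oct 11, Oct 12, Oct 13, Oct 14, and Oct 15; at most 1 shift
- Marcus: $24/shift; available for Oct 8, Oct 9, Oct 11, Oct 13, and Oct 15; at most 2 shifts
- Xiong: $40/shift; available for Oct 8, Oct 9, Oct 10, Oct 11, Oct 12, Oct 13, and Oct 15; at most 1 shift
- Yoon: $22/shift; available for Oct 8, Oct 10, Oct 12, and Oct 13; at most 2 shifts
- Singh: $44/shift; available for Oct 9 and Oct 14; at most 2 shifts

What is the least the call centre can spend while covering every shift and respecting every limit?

Picking the cheapest available agent for each shift independently would cost $190, but that ignores the shift limits.
An optimal schedule: Oct 8→Watson, Oct 9→Watson, Oct 10→Xiong, Oct 11→Marcus, Oct 12→Yoon, Oct 13→Yoon, Oct 14→Novak, Oct 15→Marcus.
Total: 42 + 42 + 40 + 24 + 22 + 22 + 30 + 24 = $246.

$246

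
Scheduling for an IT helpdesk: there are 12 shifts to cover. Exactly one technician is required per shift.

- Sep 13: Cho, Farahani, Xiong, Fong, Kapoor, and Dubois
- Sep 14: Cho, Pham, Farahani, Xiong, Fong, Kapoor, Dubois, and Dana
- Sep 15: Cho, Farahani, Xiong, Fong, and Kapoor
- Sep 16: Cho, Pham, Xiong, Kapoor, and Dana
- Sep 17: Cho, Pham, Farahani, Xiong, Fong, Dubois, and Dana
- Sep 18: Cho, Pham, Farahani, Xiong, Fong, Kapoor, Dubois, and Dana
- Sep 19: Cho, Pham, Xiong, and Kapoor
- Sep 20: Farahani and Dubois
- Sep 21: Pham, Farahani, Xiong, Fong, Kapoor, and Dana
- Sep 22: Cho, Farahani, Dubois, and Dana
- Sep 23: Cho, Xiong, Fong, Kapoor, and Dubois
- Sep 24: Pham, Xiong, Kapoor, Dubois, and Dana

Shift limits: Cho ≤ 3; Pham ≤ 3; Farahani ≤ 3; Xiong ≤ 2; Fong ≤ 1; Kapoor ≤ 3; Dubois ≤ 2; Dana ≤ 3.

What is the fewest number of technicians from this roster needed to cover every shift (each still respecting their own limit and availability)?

4

12 slots to fill and no one can take more than 3, so at least ⌈12/3⌉ = 4 technicians are needed.
Cho, Pham, Farahani, and Kapoor alone can cover everything: Sep 13→Cho, Sep 14→Kapoor, Sep 15→Farahani, Sep 16→Pham, Sep 17→Pham, Sep 18→Kapoor, Sep 19→Kapoor, Sep 20→Farahani, Sep 21→Farahani, Sep 22→Cho, Sep 23→Cho, Sep 24→Pham.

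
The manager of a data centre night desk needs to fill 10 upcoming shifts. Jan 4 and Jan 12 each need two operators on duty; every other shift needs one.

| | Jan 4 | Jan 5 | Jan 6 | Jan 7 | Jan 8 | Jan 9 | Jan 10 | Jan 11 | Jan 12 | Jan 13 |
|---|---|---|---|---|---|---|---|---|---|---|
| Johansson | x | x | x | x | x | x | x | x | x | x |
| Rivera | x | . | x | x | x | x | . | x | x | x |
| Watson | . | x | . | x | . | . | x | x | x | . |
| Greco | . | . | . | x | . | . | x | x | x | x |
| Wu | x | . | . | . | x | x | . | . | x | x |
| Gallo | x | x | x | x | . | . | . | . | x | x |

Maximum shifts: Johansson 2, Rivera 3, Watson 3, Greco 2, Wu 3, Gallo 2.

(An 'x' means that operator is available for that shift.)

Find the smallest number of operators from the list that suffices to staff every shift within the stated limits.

5

12 slots to fill and no one can take more than 3, so at least ⌈12/3⌉ = 4 operators are needed.
Any 4 operators together have capacity at most 3+3+3+2 = 11 < 12 slots, so 4 can never suffice.
Johansson, Rivera, Watson, Greco, and Wu alone can cover everything: Jan 4→Rivera+Wu, Jan 5→Johansson, Jan 6→Johansson, Jan 7→Watson, Jan 8→Rivera, Jan 9→Rivera, Jan 10→Watson, Jan 11→Watson, Jan 12→Greco+Wu, Jan 13→Greco.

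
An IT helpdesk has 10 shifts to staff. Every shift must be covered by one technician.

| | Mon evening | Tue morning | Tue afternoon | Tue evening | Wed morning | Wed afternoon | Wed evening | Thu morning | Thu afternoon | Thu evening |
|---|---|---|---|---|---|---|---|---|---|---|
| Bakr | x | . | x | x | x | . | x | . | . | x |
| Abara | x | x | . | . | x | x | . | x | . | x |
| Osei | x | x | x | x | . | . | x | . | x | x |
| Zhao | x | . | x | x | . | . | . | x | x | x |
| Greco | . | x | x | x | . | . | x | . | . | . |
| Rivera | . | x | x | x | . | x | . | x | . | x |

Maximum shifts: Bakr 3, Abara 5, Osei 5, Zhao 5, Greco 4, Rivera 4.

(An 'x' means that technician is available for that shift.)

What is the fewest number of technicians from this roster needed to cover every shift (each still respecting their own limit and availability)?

2

10 slots to fill and no one can take more than 5, so at least ⌈10/5⌉ = 2 technicians are needed.
Abara and Osei alone can cover everything: Mon evening→Abara, Tue morning→Abara, Tue afternoon→Osei, Tue evening→Osei, Wed morning→Abara, Wed afternoon→Abara, Wed evening→Osei, Thu morning→Abara, Thu afternoon→Osei, Thu evening→Osei.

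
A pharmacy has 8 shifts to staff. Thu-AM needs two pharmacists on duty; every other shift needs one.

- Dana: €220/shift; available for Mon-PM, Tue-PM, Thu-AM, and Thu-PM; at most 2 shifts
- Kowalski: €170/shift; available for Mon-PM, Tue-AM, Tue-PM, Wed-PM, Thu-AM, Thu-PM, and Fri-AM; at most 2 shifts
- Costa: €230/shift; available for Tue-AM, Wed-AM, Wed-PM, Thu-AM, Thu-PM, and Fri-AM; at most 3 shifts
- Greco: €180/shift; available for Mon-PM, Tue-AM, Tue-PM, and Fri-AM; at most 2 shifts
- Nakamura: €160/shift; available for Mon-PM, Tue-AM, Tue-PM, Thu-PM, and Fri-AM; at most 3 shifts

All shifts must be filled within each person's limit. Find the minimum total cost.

Wed-AM can only be covered by Costa, so that assignment is forced.
Picking the cheapest available pharmacist for each shift independently would cost €1590, but that ignores the shift limits.
An optimal schedule: Mon-PM→Nakamura, Tue-AM→Nakamura, Tue-PM→Greco, Wed-AM→Costa, Wed-PM→Kowalski, Thu-AM→Kowalski+Dana, Thu-PM→Nakamura, Fri-AM→Greco.
Total: 160 + 160 + 180 + 230 + 170 + 170 + 220 + 160 + 180 = €1630.

€1630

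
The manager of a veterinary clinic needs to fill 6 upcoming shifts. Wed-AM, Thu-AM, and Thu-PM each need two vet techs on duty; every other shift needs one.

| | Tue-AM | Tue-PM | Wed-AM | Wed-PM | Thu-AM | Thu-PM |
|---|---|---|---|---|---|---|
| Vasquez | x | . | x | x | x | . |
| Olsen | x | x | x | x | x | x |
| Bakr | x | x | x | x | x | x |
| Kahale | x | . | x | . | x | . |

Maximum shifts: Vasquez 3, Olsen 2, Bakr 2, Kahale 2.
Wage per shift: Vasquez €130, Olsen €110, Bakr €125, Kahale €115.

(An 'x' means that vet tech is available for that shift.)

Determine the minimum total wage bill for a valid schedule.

Thu-PM can only be covered by Olsen and Bakr, so that assignment is forced.
Picking the cheapest available vet tech for each shift independently would cost €1015, but that ignores the shift limits.
An optimal schedule: Tue-AM→Vasquez, Tue-PM→Olsen, Wed-AM→Vasquez+Kahale, Wed-PM→Vasquez, Thu-AM→Bakr+Kahale, Thu-PM→Olsen+Bakr.
Total: 130 + 110 + 130 + 115 + 130 + 125 + 115 + 110 + 125 = €1090.

€1090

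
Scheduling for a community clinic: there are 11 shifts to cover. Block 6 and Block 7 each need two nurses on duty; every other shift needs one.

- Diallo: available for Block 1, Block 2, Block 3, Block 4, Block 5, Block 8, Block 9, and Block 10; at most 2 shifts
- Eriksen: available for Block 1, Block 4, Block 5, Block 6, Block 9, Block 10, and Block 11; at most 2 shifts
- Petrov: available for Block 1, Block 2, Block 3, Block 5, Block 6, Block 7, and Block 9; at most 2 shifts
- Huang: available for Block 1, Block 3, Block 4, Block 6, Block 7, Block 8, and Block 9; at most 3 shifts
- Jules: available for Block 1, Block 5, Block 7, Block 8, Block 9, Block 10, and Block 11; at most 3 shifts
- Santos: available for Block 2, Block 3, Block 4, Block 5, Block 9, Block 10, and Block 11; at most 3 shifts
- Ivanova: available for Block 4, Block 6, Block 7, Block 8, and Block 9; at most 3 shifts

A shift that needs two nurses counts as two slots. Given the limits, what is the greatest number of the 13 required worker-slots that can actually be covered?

13

Total capacity across all nurses is 2+2+2+3+3+3+3 = 18, and 13 slots are needed, so at most 13 can be filled.
An assignment achieving 13: Block 1→Huang, Block 2→Diallo, Block 3→Diallo, Block 4→Santos, Block 5→Jules, Block 6→Eriksen+Petrov, Block 7→Petrov+Huang, Block 8→Huang, Block 9→Jules, Block 10→Jules, Block 11→Eriksen.
Loads: Diallo 2/2, Eriksen 2/2, Petrov 2/2, Huang 3/3, Jules 3/3, Santos 1/3, Ivanova 0/3.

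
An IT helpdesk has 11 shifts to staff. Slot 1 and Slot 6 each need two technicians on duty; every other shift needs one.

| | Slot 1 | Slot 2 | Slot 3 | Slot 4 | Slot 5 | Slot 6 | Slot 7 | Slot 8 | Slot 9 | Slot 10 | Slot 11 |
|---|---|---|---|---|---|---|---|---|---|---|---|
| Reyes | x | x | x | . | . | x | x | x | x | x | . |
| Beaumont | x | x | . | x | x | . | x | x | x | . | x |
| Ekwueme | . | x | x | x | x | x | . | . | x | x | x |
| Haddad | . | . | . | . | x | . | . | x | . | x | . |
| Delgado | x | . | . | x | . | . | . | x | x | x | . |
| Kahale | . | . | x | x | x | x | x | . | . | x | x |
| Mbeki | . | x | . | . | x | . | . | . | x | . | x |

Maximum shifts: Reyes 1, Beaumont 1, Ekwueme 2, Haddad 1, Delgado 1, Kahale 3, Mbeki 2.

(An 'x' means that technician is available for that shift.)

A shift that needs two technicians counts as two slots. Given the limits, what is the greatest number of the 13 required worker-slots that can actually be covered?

11

Total capacity across all technicians is 1+1+2+1+1+3+2 = 11, and 13 slots are needed, so at most 11 can be filled.
An assignment achieving 11: Slot 1→Reyes+Beaumont, Slot 2→Mbeki, Slot 3→Ekwueme, Slot 4→Delgado, Slot 5→Mbeki, Slot 6→Ekwueme+Kahale, Slot 7→Kahale, Slot 8→Haddad, Slot 11→Kahale.
Loads: Reyes 1/1, Beaumont 1/1, Ekwueme 2/2, Haddad 1/1, Delgado 1/1, Kahale 3/3, Mbeki 2/2.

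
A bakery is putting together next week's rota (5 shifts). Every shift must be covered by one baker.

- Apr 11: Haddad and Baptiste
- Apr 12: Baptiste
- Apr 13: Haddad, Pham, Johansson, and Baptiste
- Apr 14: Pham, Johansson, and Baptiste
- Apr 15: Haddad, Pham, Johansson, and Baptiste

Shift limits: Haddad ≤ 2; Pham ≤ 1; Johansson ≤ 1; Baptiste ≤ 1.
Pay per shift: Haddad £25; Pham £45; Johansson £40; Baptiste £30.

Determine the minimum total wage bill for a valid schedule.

£165

Apr 12 can only be covered by Baptiste, so that assignment is forced.
Picking the cheapest available baker for each shift independently would cost £135, but that ignores the shift limits.
An optimal schedule: Apr 11→Haddad, Apr 12→Baptiste, Apr 13→Haddad, Apr 14→Pham, Apr 15→Johansson.
Total: 25 + 30 + 25 + 45 + 40 = £165.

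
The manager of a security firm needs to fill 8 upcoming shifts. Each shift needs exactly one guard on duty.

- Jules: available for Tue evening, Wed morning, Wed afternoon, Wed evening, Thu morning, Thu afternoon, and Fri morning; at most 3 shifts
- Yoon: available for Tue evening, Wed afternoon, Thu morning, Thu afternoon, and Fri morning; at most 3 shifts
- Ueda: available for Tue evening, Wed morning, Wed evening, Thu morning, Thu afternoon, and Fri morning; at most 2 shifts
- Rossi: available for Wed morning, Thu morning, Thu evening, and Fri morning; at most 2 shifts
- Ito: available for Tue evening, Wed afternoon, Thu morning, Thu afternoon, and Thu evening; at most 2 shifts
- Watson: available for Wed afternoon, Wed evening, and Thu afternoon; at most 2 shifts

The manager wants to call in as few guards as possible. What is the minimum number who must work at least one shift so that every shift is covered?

8 slots to fill and no one can take more than 3, so at least ⌈8/3⌉ = 3 guards are needed.
Jules, Yoon, and Rossi alone can cover everything: Tue evening→Jules, Wed morning→Jules, Wed afternoon→Yoon, Wed evening→Jules, Thu morning→Yoon, Thu afternoon→Yoon, Thu evening→Rossi, Fri morning→Rossi.

3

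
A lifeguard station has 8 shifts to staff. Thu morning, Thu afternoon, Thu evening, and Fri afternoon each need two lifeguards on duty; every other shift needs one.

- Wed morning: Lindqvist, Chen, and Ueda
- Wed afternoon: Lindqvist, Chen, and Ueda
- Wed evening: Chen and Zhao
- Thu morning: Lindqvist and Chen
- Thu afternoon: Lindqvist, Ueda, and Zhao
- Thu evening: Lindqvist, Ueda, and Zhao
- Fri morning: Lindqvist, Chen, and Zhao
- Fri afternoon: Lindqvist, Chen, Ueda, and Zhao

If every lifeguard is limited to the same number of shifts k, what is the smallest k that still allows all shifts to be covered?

With 4 lifeguards and 12 worker-slots to fill, someone must work at least ⌈12/4⌉ = 3 shifts, so k ≥ 3.
k = 3 works: Wed morning→Lindqvist, Wed afternoon→Lindqvist, Wed evening→Chen, Thu morning→Lindqvist+Chen, Thu afternoon→Ueda+Zhao, Thu evening→Ueda+Zhao, Fri morning→Chen, Fri afternoon→Ueda+Zhao.
Loads: Lindqvist 3, Chen 3, Ueda 3, Zhao 3 — all ≤ 3.

3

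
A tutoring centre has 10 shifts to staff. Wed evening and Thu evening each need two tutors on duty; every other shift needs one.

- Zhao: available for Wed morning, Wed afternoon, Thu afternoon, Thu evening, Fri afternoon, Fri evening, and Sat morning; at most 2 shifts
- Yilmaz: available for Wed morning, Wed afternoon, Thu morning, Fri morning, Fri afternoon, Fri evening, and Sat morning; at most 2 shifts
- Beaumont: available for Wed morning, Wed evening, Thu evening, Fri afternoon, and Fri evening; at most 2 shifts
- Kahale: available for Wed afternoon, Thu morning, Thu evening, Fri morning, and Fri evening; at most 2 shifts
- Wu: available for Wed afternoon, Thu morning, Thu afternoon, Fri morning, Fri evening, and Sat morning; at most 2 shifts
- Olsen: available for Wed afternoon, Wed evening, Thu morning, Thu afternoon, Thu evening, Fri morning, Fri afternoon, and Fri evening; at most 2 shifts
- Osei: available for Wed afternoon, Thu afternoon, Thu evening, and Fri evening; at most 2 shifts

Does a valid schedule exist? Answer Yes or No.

Wed evening can only be covered by Beaumont and Olsen, so that assignment is forced.
One valid schedule: Wed morning→Zhao, Wed afternoon→Kahale, Wed evening→Beaumont+Olsen, Thu morning→Yilmaz, Thu afternoon→Wu, Thu evening→Olsen+Osei, Fri morning→Yilmaz, Fri afternoon→Beaumont, Fri evening→Kahale, Sat morning→Zhao.
Loads: Zhao 2/2, Yilmaz 2/2, Beaumont 2/2, Kahale 2/2, Wu 1/2, Olsen 2/2, Osei 1/2 — all within limits.

Yes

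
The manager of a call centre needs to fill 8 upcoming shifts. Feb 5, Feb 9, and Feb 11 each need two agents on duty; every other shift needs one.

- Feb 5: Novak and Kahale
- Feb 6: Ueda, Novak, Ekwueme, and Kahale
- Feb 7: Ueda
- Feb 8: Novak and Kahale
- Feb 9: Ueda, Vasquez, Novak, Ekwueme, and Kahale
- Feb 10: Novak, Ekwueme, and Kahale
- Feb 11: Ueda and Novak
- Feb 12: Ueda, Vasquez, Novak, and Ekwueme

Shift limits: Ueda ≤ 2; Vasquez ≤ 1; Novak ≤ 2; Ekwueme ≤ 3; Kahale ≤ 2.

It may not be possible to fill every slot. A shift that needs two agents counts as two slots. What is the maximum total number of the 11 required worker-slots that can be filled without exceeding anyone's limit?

Total capacity across all agents is 2+1+2+3+2 = 10, and 11 slots are needed, so at most 10 can be filled.
An assignment achieving 10: Feb 5→Novak+Kahale, Feb 6→Ekwueme, Feb 7→Ueda, Feb 8→Novak, Feb 9→Ekwueme+Kahale, Feb 10→Ekwueme, Feb 11→Ueda, Feb 12→Vasquez.
Loads: Ueda 2/2, Vasquez 1/1, Novak 2/2, Ekwueme 3/3, Kahale 2/2.

10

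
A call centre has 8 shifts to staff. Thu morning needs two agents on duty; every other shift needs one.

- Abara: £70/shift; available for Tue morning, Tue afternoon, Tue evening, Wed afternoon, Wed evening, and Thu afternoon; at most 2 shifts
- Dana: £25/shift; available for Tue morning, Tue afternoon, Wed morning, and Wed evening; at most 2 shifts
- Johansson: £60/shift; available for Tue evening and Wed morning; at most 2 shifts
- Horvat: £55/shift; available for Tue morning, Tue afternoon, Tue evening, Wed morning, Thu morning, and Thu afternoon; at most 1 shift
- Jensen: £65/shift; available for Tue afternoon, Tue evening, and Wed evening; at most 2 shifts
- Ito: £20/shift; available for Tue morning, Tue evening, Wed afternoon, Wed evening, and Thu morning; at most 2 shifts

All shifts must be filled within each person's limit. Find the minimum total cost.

£400

Thu morning can only be covered by Horvat and Ito, so that assignment is forced.
Picking the cheapest available agent for each shift independently would cost £260, but that ignores the shift limits.
An optimal schedule: Tue morning→Dana, Tue afternoon→Dana, Tue evening→Johansson, Wed morning→Johansson, Wed afternoon→Ito, Wed evening→Jensen, Thu morning→Ito+Horvat, Thu afternoon→Abara.
Total: 25 + 25 + 60 + 60 + 20 + 65 + 20 + 55 + 70 = £400.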